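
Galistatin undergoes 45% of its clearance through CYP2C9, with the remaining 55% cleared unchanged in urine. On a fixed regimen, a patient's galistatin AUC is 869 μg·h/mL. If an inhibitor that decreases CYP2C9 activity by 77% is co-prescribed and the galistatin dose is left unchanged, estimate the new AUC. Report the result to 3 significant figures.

1.33 × 10³ μg·h/mL

The CYP2C9 pathway (45% of clearance) drops to 0.23× activity: 0.45 × 0.23 = 0.1035.
Non-CYP routes (55%) are unchanged.
CL_new/CL_old = 0.1035 + 0.55 = 0.6535.
With dosing unchanged, AUC scales as 1/CL: 869 / 0.6535 = 1.33 × 10³ μg·h/mL.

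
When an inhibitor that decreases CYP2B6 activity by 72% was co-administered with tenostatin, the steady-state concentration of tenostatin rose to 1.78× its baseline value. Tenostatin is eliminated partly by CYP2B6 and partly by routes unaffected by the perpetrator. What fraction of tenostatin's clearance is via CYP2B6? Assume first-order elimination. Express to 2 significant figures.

0.61

Write x for the fraction cleared via CYP2B6. The observed steady-state concentration change means clearance fell to 1/1.78 = 0.5618 of baseline.
Only the CYP2B6 route changed, so 0.5618 = x·0.28 + (1 − x), giving x = 0.61.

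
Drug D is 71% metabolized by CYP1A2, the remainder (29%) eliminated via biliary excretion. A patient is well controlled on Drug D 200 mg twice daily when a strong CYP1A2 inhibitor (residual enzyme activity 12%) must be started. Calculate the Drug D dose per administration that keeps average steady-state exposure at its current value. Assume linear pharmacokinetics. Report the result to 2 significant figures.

75 mg

The CYP1A2 pathway (71% of clearance) drops to 0.12× activity: 0.71 × 0.12 = 0.0852.
Non-CYP routes (29%) are unchanged.
Relative clearance = 0.0852 + 0.29 = 0.3752.
Css,avg = (dose rate)/CL, so holding Css fixed requires dose ∝ CL: 200 × 0.3752 = 75 mg.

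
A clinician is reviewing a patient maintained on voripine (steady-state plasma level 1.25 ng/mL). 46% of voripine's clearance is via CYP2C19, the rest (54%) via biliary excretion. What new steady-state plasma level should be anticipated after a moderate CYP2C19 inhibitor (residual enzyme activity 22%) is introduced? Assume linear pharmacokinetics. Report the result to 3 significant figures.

1.95 ng/mL

The CYP2C19 pathway (46% of clearance) is reduced to 0.22× activity: 0.46 × 0.22 = 0.1012.
Non-CYP routes (54%) are unchanged.
CL_new/CL_old = 0.1012 + 0.54 = 0.6412.
New steady-state plasma level = baseline ÷ relative clearance = 1.25 / 0.6412 = 1.95 ng/mL.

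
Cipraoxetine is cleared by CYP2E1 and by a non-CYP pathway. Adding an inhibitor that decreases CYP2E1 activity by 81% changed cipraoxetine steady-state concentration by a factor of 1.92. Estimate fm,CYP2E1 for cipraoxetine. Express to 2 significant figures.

0.59

Let fm be the CYP2E1 fraction. New clearance relative to baseline = fm × 0.19 + (1 − fm).
Steady-state concentration ratio = 1 / (new CL fraction), so new CL fraction = 1 / 1.92 = 0.5208.
fm × 0.19 + 1 − fm = 0.5208  ⇒  fm × (0.19 − 1) = −0.4792  ⇒  fm = 0.59.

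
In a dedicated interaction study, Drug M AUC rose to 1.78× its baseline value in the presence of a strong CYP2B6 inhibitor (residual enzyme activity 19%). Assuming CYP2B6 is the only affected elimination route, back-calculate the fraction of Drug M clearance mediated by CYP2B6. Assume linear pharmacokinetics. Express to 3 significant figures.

Call the CYP2B6 fraction fm. After the interaction, CL_new/CL_old = fm × 0.19 + (1 − fm).
AUC ratio = 1 / (new CL fraction), so new CL fraction = 1 / 1.78 = 0.5618.
fm × 0.19 + 1 − fm = 0.5618  ⇒  fm × (0.19 − 1) = −0.4382  ⇒  fm = 0.541.

0.541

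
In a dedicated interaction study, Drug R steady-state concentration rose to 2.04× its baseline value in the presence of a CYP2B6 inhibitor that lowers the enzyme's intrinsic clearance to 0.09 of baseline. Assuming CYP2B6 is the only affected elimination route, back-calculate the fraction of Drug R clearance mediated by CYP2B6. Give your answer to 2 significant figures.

0.56

CL'/CL = 1 / 2.04 = 0.4902
0.09·fm + (1 − fm) = 0.4902
fm = (0.4902 − 1) / (0.09 − 1) = 0.56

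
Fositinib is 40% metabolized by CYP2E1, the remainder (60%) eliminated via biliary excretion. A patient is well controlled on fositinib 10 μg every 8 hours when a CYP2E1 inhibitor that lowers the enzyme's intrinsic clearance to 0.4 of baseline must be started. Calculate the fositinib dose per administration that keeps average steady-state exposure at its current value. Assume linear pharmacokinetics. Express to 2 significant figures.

The CYP2E1 pathway (40% of clearance) falls to 0.4× activity: 0.4 × 0.4 = 0.16.
The remaining 60% of clearance is unaffected.
Relative clearance = 0.16 + 0.6 = 0.76.
To maintain the same steady-state level, dose must scale with clearance: new dose = 10 × 0.76 = 7.6 μg.

7.6 μg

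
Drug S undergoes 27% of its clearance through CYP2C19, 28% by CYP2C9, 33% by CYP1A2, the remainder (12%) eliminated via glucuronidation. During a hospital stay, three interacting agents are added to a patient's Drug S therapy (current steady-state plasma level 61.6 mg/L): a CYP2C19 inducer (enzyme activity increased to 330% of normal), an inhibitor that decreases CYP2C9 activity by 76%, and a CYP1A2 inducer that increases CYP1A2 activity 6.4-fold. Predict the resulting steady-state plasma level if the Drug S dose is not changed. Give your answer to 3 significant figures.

The CYP2C19 pathway (27% of clearance) is boosted to 3.3× activity: 0.27 × 3.3 = 0.891.
The CYP2C9 pathway (28% of clearance) is reduced to 0.24× activity: 0.28 × 0.24 = 0.0672.
The CYP1A2 pathway (33% of clearance) rises to 6.4× activity: 0.33 × 6.4 = 2.112.
The remaining 12% of clearance is unaffected.
CL_new/CL_old = 0.891 + 0.0672 + 2.112 + 0.12 = 3.1902.
New steady-state plasma level = 61.6 / 3.1902 = 19.3 mg/L (concentration scales inversely with clearance).

19.3 mg/L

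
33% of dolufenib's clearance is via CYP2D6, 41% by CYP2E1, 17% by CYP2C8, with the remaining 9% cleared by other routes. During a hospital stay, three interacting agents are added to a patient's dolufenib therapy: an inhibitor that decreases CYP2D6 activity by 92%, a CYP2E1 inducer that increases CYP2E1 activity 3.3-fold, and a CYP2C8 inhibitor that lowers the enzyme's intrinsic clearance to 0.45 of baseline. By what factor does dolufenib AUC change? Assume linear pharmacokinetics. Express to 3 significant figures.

CYP2D6: 0.33 × 0.08 = 0.0264
CYP2E1: 0.41 × 3.3 = 1.353
CYP2C8: 0.17 × 0.45 = 0.0765
Other: 0.09 (unchanged)
Relative clearance = 0.0264 + 1.353 + 0.0765 + 0.09 = 1.5459.
Because AUC varies inversely with clearance, the combined effect is 1 / 1.5459 = 0.647.

0.647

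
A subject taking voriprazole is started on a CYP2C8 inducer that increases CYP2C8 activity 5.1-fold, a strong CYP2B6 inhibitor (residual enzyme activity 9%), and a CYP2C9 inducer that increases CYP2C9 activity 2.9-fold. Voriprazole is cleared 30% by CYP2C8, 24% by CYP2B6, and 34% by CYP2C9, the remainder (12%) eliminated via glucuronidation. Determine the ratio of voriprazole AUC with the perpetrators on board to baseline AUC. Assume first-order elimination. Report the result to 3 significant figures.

CYP2C8: 0.3 × 5.1 = 1.53
CYP2B6: 0.24 × 0.09 = 0.0216
CYP2C9: 0.34 × 2.9 = 0.986
Other: 0.12 (unchanged)
CL_new/CL_old = 1.53 + 0.0216 + 0.986 + 0.12 = 2.6576.
AUC ∝ 1/CL: fold-change = 1 / 2.6576 = 0.376.

0.376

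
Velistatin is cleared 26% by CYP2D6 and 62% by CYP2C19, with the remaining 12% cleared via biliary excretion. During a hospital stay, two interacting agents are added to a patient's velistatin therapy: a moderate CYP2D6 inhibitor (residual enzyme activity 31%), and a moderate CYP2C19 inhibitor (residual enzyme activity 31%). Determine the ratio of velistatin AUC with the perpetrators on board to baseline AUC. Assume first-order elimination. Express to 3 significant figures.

The CYP2D6 pathway (26% of clearance) falls to 0.31× activity: 0.26 × 0.31 = 0.0806.
The CYP2C19 pathway (62% of clearance) is reduced to 0.31× activity: 0.62 × 0.31 = 0.1922.
Non-CYP routes (12%) are unchanged.
New clearance relative to baseline: 0.0806 + 0.1922 + 0.12 = 0.3928.
Because AUC varies inversely with clearance, the combined effect is 1 / 0.3928 = 2.55.

2.55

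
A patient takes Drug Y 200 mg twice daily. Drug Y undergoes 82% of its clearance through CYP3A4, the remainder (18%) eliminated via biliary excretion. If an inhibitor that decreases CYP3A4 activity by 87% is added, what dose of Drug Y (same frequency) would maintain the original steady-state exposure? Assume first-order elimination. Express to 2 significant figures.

57 mg

CYP3A4: 0.82 × 0.13 = 0.1066
Other: 0.18 (unchanged)
New clearance relative to baseline: 0.1066 + 0.18 = 0.2866.
Css,avg = (dose rate)/CL, so holding Css fixed requires dose ∝ CL: 200 × 0.2866 = 57 mg.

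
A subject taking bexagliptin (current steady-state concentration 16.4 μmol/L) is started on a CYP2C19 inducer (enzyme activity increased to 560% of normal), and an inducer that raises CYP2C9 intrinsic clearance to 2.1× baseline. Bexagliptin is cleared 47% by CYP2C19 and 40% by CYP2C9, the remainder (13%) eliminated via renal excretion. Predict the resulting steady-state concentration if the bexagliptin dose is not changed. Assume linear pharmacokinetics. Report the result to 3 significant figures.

CYP2C19: 0.47 × 5.6 = 2.632
CYP2C9: 0.4 × 2.1 = 0.84
Other: 0.13 (unchanged)
CL_new/CL_old = 2.632 + 0.84 + 0.13 = 3.602.
Steady-state concentration ∝ 1/CL: new value = 16.4 / 3.602 = 4.55 μmol/L.

4.55 μmol/L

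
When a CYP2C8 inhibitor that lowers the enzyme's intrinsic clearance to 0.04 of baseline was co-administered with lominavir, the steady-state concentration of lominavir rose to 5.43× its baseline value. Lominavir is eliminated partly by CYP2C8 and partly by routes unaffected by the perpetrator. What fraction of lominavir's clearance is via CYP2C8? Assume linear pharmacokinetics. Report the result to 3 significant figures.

Call the CYP2C8 fraction fm. After the interaction, CL_new/CL_old = fm × 0.04 + (1 − fm).
Steady-state concentration ratio = 1 / (new CL fraction), so new CL fraction = 1 / 5.43 = 0.1842.
fm × 0.04 + 1 − fm = 0.1842  ⇒  fm × (0.04 − 1) = −0.8158  ⇒  fm = 0.850.

0.850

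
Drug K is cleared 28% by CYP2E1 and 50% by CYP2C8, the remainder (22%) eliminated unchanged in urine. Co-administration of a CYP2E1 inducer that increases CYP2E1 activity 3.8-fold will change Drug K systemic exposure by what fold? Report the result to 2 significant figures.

0.56

CYP2E1: 0.28 × 3.8 = 1.064
CYP2C8: 0.5 (unchanged)
Other: 0.22 (unchanged)
New clearance relative to baseline: 1.064 + 0.5 + 0.22 = 1.784.
Systemic exposure ratio = CL_old/CL_new = 1 / 1.784 = 0.56.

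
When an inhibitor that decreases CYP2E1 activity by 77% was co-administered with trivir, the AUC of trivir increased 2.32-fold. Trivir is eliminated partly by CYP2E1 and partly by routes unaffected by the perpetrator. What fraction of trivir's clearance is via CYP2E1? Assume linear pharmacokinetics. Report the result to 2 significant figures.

0.74

Let x = fm,CYP2E1. Because AUC ∝ 1/CL, relative clearance fell to 1/2.32 = 0.431.
Setting x·0.23 + (1 − x) = 0.431 and solving: x = (0.431 − 1)/(0.23 − 1) = 0.74.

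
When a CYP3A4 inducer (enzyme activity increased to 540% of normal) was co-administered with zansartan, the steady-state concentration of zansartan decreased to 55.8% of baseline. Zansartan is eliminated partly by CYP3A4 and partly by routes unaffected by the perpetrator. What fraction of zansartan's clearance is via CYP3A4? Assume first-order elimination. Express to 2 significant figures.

0.18

CL'/CL = 1 / 0.558 = 1.792
5.4·fm + (1 − fm) = 1.792
fm = (1.792 − 1) / (5.4 − 1) = 0.18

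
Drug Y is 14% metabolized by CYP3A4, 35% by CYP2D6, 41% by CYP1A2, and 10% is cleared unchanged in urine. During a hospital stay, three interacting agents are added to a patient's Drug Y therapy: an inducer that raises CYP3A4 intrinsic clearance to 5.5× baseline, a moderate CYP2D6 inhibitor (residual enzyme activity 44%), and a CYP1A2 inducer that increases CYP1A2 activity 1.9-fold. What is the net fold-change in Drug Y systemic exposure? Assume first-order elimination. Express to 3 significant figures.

CYP3A4: 0.14 × 5.5 = 0.77
CYP2D6: 0.35 × 0.44 = 0.154
CYP1A2: 0.41 × 1.9 = 0.779
Other: 0.1 (unchanged)
CL_new/CL_old = 0.77 + 0.154 + 0.779 + 0.1 = 1.803.
Systemic exposure ∝ 1/CL: fold-change = 1 / 1.803 = 0.555.

0.555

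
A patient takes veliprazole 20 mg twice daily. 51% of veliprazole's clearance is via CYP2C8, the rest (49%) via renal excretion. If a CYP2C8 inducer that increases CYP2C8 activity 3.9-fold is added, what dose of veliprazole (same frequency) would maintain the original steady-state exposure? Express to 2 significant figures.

50 mg

The CYP2C8 pathway (51% of clearance) increases to 3.9× activity: 0.51 × 3.9 = 1.989.
Non-CYP routes (49%) are unchanged.
New clearance relative to baseline: 1.989 + 0.49 = 2.479.
To maintain the same steady-state level, dose must scale with clearance: new dose = 20 × 2.479 = 50 mg.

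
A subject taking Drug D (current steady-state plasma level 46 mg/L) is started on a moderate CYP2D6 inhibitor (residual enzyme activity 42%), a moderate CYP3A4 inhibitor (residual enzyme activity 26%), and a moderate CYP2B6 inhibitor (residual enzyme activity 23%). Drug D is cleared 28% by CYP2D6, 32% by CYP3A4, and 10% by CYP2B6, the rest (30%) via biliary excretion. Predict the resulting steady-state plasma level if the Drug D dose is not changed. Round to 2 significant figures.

88 mg/L

The CYP2D6 pathway (28% of clearance) is reduced to 0.42× activity: 0.28 × 0.42 = 0.1176.
The CYP3A4 pathway (32% of clearance) is reduced to 0.26× activity: 0.32 × 0.26 = 0.0832.
The CYP2B6 pathway (10% of clearance) drops to 0.23× activity: 0.1 × 0.23 = 0.023.
The remaining 30% of clearance is unaffected.
Relative clearance = 0.1176 + 0.0832 + 0.023 + 0.3 = 0.5238.
New steady-state plasma level = 46 / 0.5238 = 88 mg/L (concentration scales inversely with clearance).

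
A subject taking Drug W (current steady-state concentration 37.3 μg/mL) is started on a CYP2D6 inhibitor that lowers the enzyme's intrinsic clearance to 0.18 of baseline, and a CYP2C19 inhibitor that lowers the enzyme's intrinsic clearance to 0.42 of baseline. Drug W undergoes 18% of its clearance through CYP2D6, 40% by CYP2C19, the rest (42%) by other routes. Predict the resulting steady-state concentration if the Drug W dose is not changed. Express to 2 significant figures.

The CYP2D6 pathway (18% of clearance) falls to 0.18× activity: 0.18 × 0.18 = 0.0324.
The CYP2C19 pathway (40% of clearance) is reduced to 0.42× activity: 0.4 × 0.42 = 0.168.
Non-CYP routes (42%) are unchanged.
New clearance relative to baseline: 0.0324 + 0.168 + 0.42 = 0.6204.
New steady-state concentration = 37.3 / 0.6204 = 60 μg/mL (concentration scales inversely with clearance).

60 μg/mL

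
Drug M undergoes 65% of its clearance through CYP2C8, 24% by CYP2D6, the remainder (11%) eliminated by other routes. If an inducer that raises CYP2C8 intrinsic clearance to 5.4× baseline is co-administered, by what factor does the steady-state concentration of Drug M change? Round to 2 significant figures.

CYP2C8: 0.65 × 5.4 = 3.51
CYP2D6: 0.24 (unchanged)
Other: 0.11 (unchanged)
CL_new/CL_old = 3.51 + 0.24 + 0.11 = 3.86.
Since steady-state concentration ∝ 1/CL, the ratio is 1 / 3.86 = 0.26.

0.26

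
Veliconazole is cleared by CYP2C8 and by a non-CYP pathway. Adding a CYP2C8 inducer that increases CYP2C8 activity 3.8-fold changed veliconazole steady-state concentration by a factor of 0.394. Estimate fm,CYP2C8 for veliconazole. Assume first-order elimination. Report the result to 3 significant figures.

CL'/CL = 1 / 0.394 = 2.538
3.8·fm + (1 − fm) = 2.538
fm = (2.538 − 1) / (3.8 − 1) = 0.549

0.549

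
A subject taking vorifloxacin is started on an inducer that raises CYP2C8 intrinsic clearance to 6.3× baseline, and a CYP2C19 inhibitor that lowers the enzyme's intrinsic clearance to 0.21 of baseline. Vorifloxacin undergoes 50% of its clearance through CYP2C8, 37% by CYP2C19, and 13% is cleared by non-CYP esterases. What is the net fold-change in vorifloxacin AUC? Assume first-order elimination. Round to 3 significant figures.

0.298

The CYP2C8 pathway (50% of clearance) increases to 6.3× activity: 0.5 × 6.3 = 3.15.
The CYP2C19 pathway (37% of clearance) falls to 0.21× activity: 0.37 × 0.21 = 0.0777.
The remaining 13% of clearance is unaffected.
Relative clearance = 3.15 + 0.0777 + 0.13 = 3.3577.
AUC ∝ 1/CL: fold-change = 1 / 3.3577 = 0.298.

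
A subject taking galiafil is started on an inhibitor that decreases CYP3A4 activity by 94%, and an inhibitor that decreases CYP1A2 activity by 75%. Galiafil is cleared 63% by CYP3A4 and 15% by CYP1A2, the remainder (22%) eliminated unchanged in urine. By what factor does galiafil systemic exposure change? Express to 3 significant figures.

3.39

CYP3A4: 0.63 × 0.06 = 0.0378
CYP1A2: 0.15 × 0.25 = 0.0375
Other: 0.22 (unchanged)
CL_new/CL_old = 0.0378 + 0.0375 + 0.22 = 0.2953.
Because systemic exposure varies inversely with clearance, the combined effect is 1 / 0.2953 = 3.39.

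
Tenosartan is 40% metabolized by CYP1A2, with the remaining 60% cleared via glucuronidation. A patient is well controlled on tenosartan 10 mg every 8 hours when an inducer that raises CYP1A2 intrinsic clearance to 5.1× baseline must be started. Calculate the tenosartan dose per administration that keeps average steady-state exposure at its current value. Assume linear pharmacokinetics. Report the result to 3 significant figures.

26.4 mg

The CYP1A2 pathway (40% of clearance) rises to 5.1× activity: 0.4 × 5.1 = 2.04.
The remaining 60% of clearance is unaffected.
CL_new/CL_old = 2.04 + 0.6 = 2.64.
Css,avg = (dose rate)/CL, so holding Css fixed requires dose ∝ CL: 10 × 2.64 = 26.4 mg.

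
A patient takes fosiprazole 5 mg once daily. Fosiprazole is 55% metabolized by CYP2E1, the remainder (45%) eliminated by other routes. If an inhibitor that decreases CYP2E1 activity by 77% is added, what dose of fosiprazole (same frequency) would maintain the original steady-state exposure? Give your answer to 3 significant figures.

The CYP2E1 pathway (55% of clearance) falls to 0.23× activity: 0.55 × 0.23 = 0.1265.
Non-CYP routes (45%) are unchanged.
Relative clearance = 0.1265 + 0.45 = 0.5765.
Exposure is unchanged when dose changes in proportion to clearance. New dose = 5 mg × 0.5765 = 2.88 mg.

2.88 mg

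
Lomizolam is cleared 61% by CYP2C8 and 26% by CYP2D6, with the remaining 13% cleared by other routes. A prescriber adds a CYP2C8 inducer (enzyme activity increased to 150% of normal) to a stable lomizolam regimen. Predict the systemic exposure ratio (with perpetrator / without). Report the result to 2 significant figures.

0.77

The CYP2C8 pathway (61% of clearance) rises to 1.5× activity: 0.61 × 1.5 = 0.915.
CYP2D6 (26%) and the residual 13% are unaffected.
New clearance relative to baseline: 0.915 + 0.26 + 0.13 = 1.305.
Systemic exposure ratio = CL_old/CL_new = 1 / 1.305 = 0.77.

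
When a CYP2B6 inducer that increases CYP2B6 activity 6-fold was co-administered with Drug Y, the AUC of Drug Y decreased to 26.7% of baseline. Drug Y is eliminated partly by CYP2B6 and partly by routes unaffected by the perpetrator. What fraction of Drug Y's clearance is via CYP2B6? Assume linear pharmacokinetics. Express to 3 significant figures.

Write x for the fraction cleared via CYP2B6. The observed AUC change means clearance rose to 1/0.267 = 3.745 of baseline.
Only the CYP2B6 route changed, so 3.745 = x·6 + (1 − x), giving x = 0.549.

0.549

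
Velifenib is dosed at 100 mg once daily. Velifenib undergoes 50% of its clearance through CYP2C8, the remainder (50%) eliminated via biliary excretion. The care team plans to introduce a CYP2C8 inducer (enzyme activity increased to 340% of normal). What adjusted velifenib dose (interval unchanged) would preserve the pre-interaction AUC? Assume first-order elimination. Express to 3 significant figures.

220 mg

CYP2C8: 0.5 × 3.4 = 1.7
Other: 0.5 (unchanged)
CL_new/CL_old = 1.7 + 0.5 = 2.2.
To maintain the same steady-state level, dose must scale with clearance: new dose = 100 × 2.2 = 220 mg.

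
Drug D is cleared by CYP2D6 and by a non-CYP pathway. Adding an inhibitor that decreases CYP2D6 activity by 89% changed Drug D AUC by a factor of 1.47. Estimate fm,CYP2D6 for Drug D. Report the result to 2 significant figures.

0.36

Let fm be the CYP2D6 fraction. New clearance relative to baseline = fm × 0.11 + (1 − fm).
AUC ratio = 1 / (new CL fraction), so new CL fraction = 1 / 1.47 = 0.6803.
fm × 0.11 + 1 − fm = 0.6803  ⇒  fm × (0.11 − 1) = −0.3197  ⇒  fm = 0.36.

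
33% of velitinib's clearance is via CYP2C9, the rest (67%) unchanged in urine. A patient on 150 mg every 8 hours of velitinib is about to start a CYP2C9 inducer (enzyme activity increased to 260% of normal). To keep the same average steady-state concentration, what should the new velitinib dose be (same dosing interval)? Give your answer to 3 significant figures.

229 mg

CYP2C9: 0.33 × 2.6 = 0.858
Other: 0.67 (unchanged)
Relative clearance = 0.858 + 0.67 = 1.528.
To maintain the same steady-state level, dose must scale with clearance: new dose = 150 × 1.528 = 229 mg.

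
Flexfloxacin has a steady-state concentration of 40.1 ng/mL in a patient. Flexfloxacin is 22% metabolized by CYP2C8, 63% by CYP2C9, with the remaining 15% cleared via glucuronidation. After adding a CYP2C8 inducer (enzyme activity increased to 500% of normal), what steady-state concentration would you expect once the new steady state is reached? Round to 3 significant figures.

21.3 ng/mL

The CYP2C8 pathway (22% of clearance) is boosted to 5× activity: 0.22 × 5 = 1.1.
CYP2C9 (63%) and the residual 15% are unaffected.
New clearance relative to baseline: 1.1 + 0.63 + 0.15 = 1.88.
New steady-state concentration = baseline ÷ relative clearance = 40.1 / 1.88 = 21.3 ng/mL.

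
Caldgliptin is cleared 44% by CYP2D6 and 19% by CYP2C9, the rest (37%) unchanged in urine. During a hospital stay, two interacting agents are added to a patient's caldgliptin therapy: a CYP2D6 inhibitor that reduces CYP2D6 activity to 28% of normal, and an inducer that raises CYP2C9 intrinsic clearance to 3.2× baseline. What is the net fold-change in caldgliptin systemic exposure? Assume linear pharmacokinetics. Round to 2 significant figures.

0.91

The CYP2D6 pathway (44% of clearance) is reduced to 0.28× activity: 0.44 × 0.28 = 0.1232.
The CYP2C9 pathway (19% of clearance) rises to 3.2× activity: 0.19 × 3.2 = 0.608.
The remaining 37% of clearance is unaffected.
Relative clearance = 0.1232 + 0.608 + 0.37 = 1.1012.
Because systemic exposure varies inversely with clearance, the combined effect is 1 / 1.1012 = 0.91.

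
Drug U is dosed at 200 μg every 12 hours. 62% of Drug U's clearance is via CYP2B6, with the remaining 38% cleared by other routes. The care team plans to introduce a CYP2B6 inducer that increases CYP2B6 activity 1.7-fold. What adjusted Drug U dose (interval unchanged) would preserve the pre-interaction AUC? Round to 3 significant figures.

CYP2B6: 0.62 × 1.7 = 1.054
Other: 0.38 (unchanged)
CL_new/CL_old = 1.054 + 0.38 = 1.434.
Css,avg = (dose rate)/CL, so holding Css fixed requires dose ∝ CL: 200 × 1.434 = 287 μg.

287 μg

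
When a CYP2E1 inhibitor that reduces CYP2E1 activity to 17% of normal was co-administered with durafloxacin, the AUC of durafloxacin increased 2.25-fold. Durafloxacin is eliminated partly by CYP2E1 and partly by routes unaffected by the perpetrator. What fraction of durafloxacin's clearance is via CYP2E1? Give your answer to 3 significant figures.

Call the CYP2E1 fraction fm. After the interaction, CL_new/CL_old = fm × 0.17 + (1 − fm).
AUC ratio = 1 / (new CL fraction), so new CL fraction = 1 / 2.25 = 0.4444.
fm × 0.17 + 1 − fm = 0.4444  ⇒  fm × (0.17 − 1) = −0.5556  ⇒  fm = 0.669.

0.669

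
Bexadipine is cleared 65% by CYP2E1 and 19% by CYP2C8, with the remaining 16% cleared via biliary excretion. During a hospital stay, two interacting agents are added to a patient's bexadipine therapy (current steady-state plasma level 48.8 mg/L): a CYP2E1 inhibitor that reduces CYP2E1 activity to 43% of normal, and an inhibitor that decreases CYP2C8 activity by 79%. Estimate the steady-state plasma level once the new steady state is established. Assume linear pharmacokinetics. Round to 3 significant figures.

102 mg/L

CYP2E1: 0.65 × 0.43 = 0.2795
CYP2C8: 0.19 × 0.21 = 0.0399
Other: 0.16 (unchanged)
CL_new/CL_old = 0.2795 + 0.0399 + 0.16 = 0.4794.
New steady-state plasma level = 48.8 / 0.4794 = 102 mg/L (concentration scales inversely with clearance).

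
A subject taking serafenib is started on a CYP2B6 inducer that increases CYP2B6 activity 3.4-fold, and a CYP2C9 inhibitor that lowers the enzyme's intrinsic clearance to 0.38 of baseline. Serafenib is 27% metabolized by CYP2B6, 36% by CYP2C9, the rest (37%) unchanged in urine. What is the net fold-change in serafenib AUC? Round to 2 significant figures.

The CYP2B6 pathway (27% of clearance) is boosted to 3.4× activity: 0.27 × 3.4 = 0.918.
The CYP2C9 pathway (36% of clearance) falls to 0.38× activity: 0.36 × 0.38 = 0.1368.
Non-CYP routes (37%) are unchanged.
New clearance relative to baseline: 0.918 + 0.1368 + 0.37 = 1.4248.
AUC ∝ 1/CL: fold-change = 1 / 1.4248 = 0.70.

0.70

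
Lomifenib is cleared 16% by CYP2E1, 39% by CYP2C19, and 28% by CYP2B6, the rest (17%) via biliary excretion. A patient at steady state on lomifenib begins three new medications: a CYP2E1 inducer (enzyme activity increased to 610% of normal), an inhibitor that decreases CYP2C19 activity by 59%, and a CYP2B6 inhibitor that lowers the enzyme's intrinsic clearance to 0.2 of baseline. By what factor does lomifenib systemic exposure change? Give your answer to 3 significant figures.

The CYP2E1 pathway (16% of clearance) rises to 6.1× activity: 0.16 × 6.1 = 0.976.
The CYP2C19 pathway (39% of clearance) falls to 0.41× activity: 0.39 × 0.41 = 0.1599.
The CYP2B6 pathway (28% of clearance) drops to 0.2× activity: 0.28 × 0.2 = 0.056.
The remaining 17% of clearance is unaffected.
Relative clearance = 0.976 + 0.1599 + 0.056 + 0.17 = 1.3619.
Net systemic exposure ratio = 1 / 1.3619 = 0.734.

0.734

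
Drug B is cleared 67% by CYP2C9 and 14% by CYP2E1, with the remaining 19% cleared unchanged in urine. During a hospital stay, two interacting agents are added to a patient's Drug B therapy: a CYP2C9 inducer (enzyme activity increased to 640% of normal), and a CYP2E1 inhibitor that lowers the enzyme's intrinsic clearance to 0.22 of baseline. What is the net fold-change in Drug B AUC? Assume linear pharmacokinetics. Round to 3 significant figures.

0.222

CYP2C9: 0.67 × 6.4 = 4.288
CYP2E1: 0.14 × 0.22 = 0.0308
Other: 0.19 (unchanged)
Relative clearance = 4.288 + 0.0308 + 0.19 = 4.5088.
Because AUC varies inversely with clearance, the combined effect is 1 / 4.5088 = 0.222.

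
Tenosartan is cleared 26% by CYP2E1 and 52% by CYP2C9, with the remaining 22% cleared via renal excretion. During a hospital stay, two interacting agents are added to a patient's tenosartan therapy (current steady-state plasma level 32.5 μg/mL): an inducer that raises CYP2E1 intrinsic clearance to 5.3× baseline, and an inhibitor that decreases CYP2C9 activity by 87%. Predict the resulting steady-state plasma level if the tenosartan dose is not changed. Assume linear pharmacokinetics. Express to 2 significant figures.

The CYP2E1 pathway (26% of clearance) is boosted to 5.3× activity: 0.26 × 5.3 = 1.378.
The CYP2C9 pathway (52% of clearance) drops to 0.13× activity: 0.52 × 0.13 = 0.0676.
Non-CYP routes (22%) are unchanged.
Relative clearance = 1.378 + 0.0676 + 0.22 = 1.6656.
New steady-state plasma level = 32.5 / 1.6656 = 20 μg/mL (concentration scales inversely with clearance).

20 μg/mL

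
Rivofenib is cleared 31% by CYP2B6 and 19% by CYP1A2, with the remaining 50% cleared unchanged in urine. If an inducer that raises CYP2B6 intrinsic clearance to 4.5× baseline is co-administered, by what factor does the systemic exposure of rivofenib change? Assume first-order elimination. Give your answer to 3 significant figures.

CYP2B6: 0.31 × 4.5 = 1.395
CYP1A2: 0.19 (unchanged)
Other: 0.5 (unchanged)
Relative clearance = 1.395 + 0.19 + 0.5 = 2.085.
Since systemic exposure ∝ 1/CL, the ratio is 1 / 2.085 = 0.480.

0.480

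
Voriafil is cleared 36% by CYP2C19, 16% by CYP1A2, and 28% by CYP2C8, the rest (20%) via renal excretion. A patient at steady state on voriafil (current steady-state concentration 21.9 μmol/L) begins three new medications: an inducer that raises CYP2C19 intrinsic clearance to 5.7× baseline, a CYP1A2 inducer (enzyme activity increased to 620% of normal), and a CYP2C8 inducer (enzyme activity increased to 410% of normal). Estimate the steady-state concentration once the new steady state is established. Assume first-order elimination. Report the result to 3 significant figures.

4.99 μmol/L

The CYP2C19 pathway (36% of clearance) is boosted to 5.7× activity: 0.36 × 5.7 = 2.052.
The CYP1A2 pathway (16% of clearance) increases to 6.2× activity: 0.16 × 6.2 = 0.992.
The CYP2C8 pathway (28% of clearance) is boosted to 4.1× activity: 0.28 × 4.1 = 1.148.
Non-CYP routes (20%) are unchanged.
New clearance relative to baseline: 2.052 + 0.992 + 1.148 + 0.2 = 4.392.
Steady-state concentration ∝ 1/CL: new value = 21.9 / 4.392 = 4.99 μmol/L.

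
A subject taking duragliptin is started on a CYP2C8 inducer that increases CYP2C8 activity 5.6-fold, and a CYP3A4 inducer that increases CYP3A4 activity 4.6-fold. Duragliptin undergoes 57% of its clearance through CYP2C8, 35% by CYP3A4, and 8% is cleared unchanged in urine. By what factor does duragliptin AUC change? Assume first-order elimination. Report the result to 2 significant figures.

The CYP2C8 pathway (57% of clearance) increases to 5.6× activity: 0.57 × 5.6 = 3.192.
The CYP3A4 pathway (35% of clearance) increases to 4.6× activity: 0.35 × 4.6 = 1.61.
The remaining 8% of clearance is unaffected.
CL_new/CL_old = 3.192 + 1.61 + 0.08 = 4.882.
Because AUC varies inversely with clearance, the combined effect is 1 / 4.882 = 0.20.

0.20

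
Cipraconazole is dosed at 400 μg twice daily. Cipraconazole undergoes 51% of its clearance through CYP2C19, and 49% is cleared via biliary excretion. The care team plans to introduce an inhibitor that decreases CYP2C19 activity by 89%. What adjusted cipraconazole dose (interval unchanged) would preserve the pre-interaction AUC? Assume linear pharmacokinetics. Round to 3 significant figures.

CYP2C19: 0.51 × 0.11 = 0.0561
Other: 0.49 (unchanged)
New clearance relative to baseline: 0.0561 + 0.49 = 0.5461.
Exposure is unchanged when dose changes in proportion to clearance. New dose = 400 μg × 0.5461 = 218 μg.

218 μg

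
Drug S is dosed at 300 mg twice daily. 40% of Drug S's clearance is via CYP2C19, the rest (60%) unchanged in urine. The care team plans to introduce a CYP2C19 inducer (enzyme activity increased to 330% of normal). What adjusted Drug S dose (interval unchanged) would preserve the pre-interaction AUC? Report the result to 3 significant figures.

576 mg

The CYP2C19 pathway (40% of clearance) rises to 3.3× activity: 0.4 × 3.3 = 1.32.
Non-CYP routes (60%) are unchanged.
CL_new/CL_old = 1.32 + 0.6 = 1.92.
Exposure is unchanged when dose changes in proportion to clearance. New dose = 300 mg × 1.92 = 576 mg.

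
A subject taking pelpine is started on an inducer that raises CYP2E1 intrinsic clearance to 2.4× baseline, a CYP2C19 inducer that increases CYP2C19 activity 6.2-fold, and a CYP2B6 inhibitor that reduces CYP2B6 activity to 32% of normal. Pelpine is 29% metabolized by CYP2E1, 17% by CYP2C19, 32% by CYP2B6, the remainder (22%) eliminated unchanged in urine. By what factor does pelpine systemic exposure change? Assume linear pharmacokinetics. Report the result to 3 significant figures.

The CYP2E1 pathway (29% of clearance) increases to 2.4× activity: 0.29 × 2.4 = 0.696.
The CYP2C19 pathway (17% of clearance) rises to 6.2× activity: 0.17 × 6.2 = 1.054.
The CYP2B6 pathway (32% of clearance) is reduced to 0.32× activity: 0.32 × 0.32 = 0.1024.
Non-CYP routes (22%) are unchanged.
New clearance relative to baseline: 0.696 + 1.054 + 0.1024 + 0.22 = 2.0724.
Systemic exposure ∝ 1/CL: fold-change = 1 / 2.0724 = 0.483.

0.483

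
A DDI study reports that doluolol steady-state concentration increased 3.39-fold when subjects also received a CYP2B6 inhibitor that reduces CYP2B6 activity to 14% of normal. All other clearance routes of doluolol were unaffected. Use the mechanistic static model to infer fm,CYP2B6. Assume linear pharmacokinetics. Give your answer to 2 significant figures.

0.82

CL'/CL = 1 / 3.39 = 0.295
0.14·fm + (1 − fm) = 0.295
fm = (0.295 − 1) / (0.14 − 1) = 0.82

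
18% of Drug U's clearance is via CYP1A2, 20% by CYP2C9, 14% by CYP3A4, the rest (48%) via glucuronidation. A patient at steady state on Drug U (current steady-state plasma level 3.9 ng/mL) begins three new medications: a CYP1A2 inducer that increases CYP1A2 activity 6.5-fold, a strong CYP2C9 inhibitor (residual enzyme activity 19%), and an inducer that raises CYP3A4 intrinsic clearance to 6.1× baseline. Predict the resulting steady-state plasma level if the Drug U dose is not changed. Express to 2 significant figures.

1.5 ng/mL

The CYP1A2 pathway (18% of clearance) increases to 6.5× activity: 0.18 × 6.5 = 1.17.
The CYP2C9 pathway (20% of clearance) drops to 0.19× activity: 0.2 × 0.19 = 0.038.
The CYP3A4 pathway (14% of clearance) rises to 6.1× activity: 0.14 × 6.1 = 0.854.
Non-CYP routes (48%) are unchanged.
Relative clearance = 1.17 + 0.038 + 0.854 + 0.48 = 2.542.
Dividing the baseline by the relative clearance: 3.9 / 2.542 = 1.5 ng/mL.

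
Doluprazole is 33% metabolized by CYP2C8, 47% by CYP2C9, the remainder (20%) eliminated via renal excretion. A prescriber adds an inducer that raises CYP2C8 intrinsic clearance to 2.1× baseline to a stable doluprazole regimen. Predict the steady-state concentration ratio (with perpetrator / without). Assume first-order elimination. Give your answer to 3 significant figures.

0.734

The CYP2C8 pathway (33% of clearance) increases to 2.1× activity: 0.33 × 2.1 = 0.693.
CYP2C9 (47%) and the residual 20% are unaffected.
CL_new/CL_old = 0.693 + 0.47 + 0.2 = 1.363.
Steady-state concentration is inversely proportional to clearance, so the fold-change is 1 / 1.363 = 0.734.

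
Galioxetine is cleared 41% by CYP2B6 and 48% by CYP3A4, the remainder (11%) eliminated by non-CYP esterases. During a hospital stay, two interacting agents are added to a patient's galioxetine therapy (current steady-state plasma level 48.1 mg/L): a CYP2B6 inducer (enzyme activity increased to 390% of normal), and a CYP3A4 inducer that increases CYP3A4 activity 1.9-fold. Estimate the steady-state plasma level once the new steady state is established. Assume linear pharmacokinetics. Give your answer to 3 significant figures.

The CYP2B6 pathway (41% of clearance) is boosted to 3.9× activity: 0.41 × 3.9 = 1.599.
The CYP3A4 pathway (48% of clearance) increases to 1.9× activity: 0.48 × 1.9 = 0.912.
The remaining 11% of clearance is unaffected.
New clearance relative to baseline: 1.599 + 0.912 + 0.11 = 2.621.
Steady-state plasma level ∝ 1/CL: new value = 48.1 / 2.621 = 18.4 mg/L.

18.4 mg/L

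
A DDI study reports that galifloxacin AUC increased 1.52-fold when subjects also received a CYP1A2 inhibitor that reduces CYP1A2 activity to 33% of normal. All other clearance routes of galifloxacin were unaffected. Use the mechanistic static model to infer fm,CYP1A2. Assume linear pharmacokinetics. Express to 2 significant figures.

Let x = fm,CYP1A2. Because AUC ∝ 1/CL, relative clearance fell to 1/1.52 = 0.6579.
Setting x·0.33 + (1 − x) = 0.6579 and solving: x = (0.6579 − 1)/(0.33 − 1) = 0.51.

0.51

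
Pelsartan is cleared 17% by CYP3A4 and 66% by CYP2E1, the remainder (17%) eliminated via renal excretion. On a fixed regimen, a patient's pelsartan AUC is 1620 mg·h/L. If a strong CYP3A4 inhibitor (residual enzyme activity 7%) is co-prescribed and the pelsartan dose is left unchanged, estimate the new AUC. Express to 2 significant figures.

1.9 × 10³ mg·h/L

The CYP3A4 pathway (17% of clearance) drops to 0.07× activity: 0.17 × 0.07 = 0.0119.
CYP2E1 (66%) and the residual 17% are unaffected.
New clearance relative to baseline: 0.0119 + 0.66 + 0.17 = 0.8419.
AUC ∝ 1/CL, so new value = 1620 / 0.8419 = 1.9 × 10³ mg·h/L.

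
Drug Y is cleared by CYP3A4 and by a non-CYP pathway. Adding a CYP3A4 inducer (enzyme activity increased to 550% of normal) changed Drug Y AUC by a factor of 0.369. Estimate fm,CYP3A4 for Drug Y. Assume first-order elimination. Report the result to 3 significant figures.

Call the CYP3A4 fraction fm. After the interaction, CL_new/CL_old = fm × 5.5 + (1 − fm).
AUC ratio = 1 / (new CL fraction), so new CL fraction = 1 / 0.369 = 2.71.
fm × 5.5 + 1 − fm = 2.71  ⇒  fm × (5.5 − 1) = 1.71  ⇒  fm = 0.380.

0.380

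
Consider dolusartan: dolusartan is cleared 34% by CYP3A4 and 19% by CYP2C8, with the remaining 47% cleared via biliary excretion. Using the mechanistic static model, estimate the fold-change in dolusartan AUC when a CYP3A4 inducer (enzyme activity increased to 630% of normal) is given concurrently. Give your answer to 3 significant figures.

CYP3A4: 0.34 × 6.3 = 2.142
CYP2C8: 0.19 (unchanged)
Other: 0.47 (unchanged)
CL_new/CL_old = 2.142 + 0.19 + 0.47 = 2.802.
Since AUC ∝ 1/CL, the ratio is 1 / 2.802 = 0.357.

0.357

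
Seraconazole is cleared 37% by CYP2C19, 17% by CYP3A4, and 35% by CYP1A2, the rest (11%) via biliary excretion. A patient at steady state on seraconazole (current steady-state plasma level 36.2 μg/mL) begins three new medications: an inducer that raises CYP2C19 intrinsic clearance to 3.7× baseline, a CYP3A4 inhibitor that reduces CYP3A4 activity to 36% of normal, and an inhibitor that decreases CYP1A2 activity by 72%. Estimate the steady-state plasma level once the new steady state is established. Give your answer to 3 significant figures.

22.1 μg/mL

The CYP2C19 pathway (37% of clearance) rises to 3.7× activity: 0.37 × 3.7 = 1.369.
The CYP3A4 pathway (17% of clearance) is reduced to 0.36× activity: 0.17 × 0.36 = 0.0612.
The CYP1A2 pathway (35% of clearance) is reduced to 0.28× activity: 0.35 × 0.28 = 0.098.
The remaining 11% of clearance is unaffected.
CL_new/CL_old = 1.369 + 0.0612 + 0.098 + 0.11 = 1.6382.
Steady-state plasma level ∝ 1/CL: new value = 36.2 / 1.6382 = 22.1 μg/mL.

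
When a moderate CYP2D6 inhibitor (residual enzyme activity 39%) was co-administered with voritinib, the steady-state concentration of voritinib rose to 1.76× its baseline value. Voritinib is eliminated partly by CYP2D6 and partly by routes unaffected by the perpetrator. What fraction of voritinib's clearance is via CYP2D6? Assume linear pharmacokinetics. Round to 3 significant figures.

Let x = fm,CYP2D6. Because steady-state concentration ∝ 1/CL, relative clearance fell to 1/1.76 = 0.5682.
Only the CYP2D6 route changed, so 0.5682 = x·0.39 + (1 − x), giving x = 0.708.

0.708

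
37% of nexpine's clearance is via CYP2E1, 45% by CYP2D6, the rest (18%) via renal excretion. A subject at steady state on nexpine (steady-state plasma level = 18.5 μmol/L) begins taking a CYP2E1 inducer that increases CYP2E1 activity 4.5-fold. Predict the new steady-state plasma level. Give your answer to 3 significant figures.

8.06 μmol/L

The CYP2E1 pathway (37% of clearance) increases to 4.5× activity: 0.37 × 4.5 = 1.665.
CYP2D6 (45%) and the residual 18% are unaffected.
New clearance relative to baseline: 1.665 + 0.45 + 0.18 = 2.295.
With dosing unchanged, steady-state plasma level scales as 1/CL: 18.5 / 2.295 = 8.06 μmol/L.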